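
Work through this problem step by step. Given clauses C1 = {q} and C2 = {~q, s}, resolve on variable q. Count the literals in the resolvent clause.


Remove q from C1 and ~q from C2.
C1 remainder: {}
C2 remainder: {s}
Union (resolvent): {s}
Resolvent has 1 literal(s).

1


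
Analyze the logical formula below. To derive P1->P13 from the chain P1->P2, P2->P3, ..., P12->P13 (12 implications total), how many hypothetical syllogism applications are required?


With 12 implications in a chain connecting 13 propositions:
P1->P2, P2->P3, ..., P12->P13
Steps needed = (number of implications) - 1 = 12 - 1 = 11

11


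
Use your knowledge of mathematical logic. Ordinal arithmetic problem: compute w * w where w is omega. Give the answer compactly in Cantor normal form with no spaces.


Compute w * w.
Ordinal * is associative and left-distributive over +, but NOT commutative; for finite n>1, n*w = w but w*n stays w*n.
w * w = w^2 by definition.
Result = w^2

w^2


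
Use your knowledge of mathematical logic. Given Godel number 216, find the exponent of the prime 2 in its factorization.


Factorize 216 by dividing by 2 repeatedly.
Division steps: 2 divides 216 exactly 3 time(s).
Exponent of 2 = 3

3


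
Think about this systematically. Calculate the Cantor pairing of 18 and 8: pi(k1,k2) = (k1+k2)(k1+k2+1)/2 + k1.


k1 + k2 = 26
(k1+k2)(k1+k2+1)/2 = 26 * 27 / 2 = 351
pi = 351 + 18 = 369

369


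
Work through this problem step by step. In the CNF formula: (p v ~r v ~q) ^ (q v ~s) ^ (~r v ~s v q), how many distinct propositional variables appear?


Identify each variable that appears in the formula.
Variables found: p, q, r, s
Count = 4

4


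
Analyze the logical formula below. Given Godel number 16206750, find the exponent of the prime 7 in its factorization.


Factorize 16206750 by dividing by 7 repeatedly.
Division steps: 7 divides 16206750 exactly 4 time(s).
Exponent of 7 = 4

4


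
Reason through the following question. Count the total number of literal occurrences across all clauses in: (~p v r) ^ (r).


Counting literals in each clause:
Clause 1: 2 literal(s)
Clause 2: 1 literal(s)
Total = 3

3


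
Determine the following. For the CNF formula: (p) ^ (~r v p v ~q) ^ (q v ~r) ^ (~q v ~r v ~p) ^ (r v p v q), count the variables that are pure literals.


Check each variable for pure literal status:
p: mixed (not pure)
q: mixed (not pure)
r: mixed (not pure)
Pure literal count = 0

0


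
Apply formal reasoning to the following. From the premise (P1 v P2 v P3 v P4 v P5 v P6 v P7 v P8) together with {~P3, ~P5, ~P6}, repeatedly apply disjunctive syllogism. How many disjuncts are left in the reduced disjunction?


Original disjuncts (8): P1, P2, P3, P4, P5, P6, P7, P8
Negated (eliminate): ~P3, ~P5, ~P6
Remaining disjuncts: P1, P2, P4, P7, P8
Count = 8 - 3 = 5

5


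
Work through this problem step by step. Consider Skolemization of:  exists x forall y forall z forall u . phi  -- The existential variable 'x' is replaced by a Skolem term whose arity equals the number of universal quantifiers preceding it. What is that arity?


Quantifier prefix: exists x forall y forall z forall u
'x' is existentially quantified at position 1.
No universal quantifiers precede it.
Skolem function arity = 0 (a Skolem constant)

0


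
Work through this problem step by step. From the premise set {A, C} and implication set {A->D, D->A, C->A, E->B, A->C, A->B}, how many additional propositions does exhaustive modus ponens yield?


Initial facts: {A, C}
Apply modus ponens to closure:
  A and A->D  =>  D
  A and A->B  =>  B
Final known: {A, B, C, D}
New propositions: {B, D}
Count = 2

2


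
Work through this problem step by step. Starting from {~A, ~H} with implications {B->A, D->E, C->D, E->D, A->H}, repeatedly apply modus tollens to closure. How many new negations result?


Initial negated facts: {~A, ~H}
Apply modus tollens to closure:
  ~A and B->A  =>  ~B
Final negated: {~A, ~B, ~H}
New negations: {~B}
Count = 1

1


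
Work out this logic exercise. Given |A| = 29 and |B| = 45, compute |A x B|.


The Cartesian product A x B contains all ordered pairs (a, b).
|A x B| = |A| * |B| = 29 * 45 = 1305

1305


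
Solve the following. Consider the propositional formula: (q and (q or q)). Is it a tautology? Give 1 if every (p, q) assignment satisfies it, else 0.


Check all 4 assignments:
p=0, q=0: 0
p=0, q=1: 1
p=1, q=0: 0
p=1, q=1: 1
Satisfying count = 2/4.
Tautology iff count = 4: no.

0


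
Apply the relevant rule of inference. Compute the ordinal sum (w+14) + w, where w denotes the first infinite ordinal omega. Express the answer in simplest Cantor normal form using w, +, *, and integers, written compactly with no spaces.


Compute (w+14) + w.
Ordinal + is associative but NOT commutative; for finite n>0, n + w = w but w + n stays w+n.
(w+14) + w = w + (14+w) = w + w = w*2 (the finite tail 14 is absorbed by the right w).
Result = w*2

w*2


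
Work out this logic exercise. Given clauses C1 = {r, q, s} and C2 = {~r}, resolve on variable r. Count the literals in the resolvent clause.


Remove r from C1 and ~r from C2.
C1 remainder: {q, s}
C2 remainder: {}
Union (resolvent): {q, s}
Resolvent has 2 literal(s).

2


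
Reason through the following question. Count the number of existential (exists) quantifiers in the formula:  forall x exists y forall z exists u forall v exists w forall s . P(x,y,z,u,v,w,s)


Quantifier prefix: forall x exists y forall z exists u forall v exists w forall s
Mark each quantifier type:
  U E U E U E U
Universal count = 4, Existential count = 3
Asked for existential (exists) quantifiers: 3

3


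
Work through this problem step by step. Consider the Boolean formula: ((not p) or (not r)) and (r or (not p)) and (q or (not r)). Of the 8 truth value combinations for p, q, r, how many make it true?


Evaluate all 8 assignments for p, q, r:
p=0, q=0, r=0: 1
p=0, q=0, r=1: 0
p=0, q=1, r=0: 1
p=0, q=1, r=1: 1
p=1, q=0, r=0: 0
p=1, q=0, r=1: 0
p=1, q=1, r=0: 0
p=1, q=1, r=1: 0
Satisfying count = 3

3


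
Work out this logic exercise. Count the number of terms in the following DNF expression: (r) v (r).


A DNF formula is a disjunction of terms (conjunctions).
Terms are separated by v.
Counting the disjuncts: 2 terms.

2


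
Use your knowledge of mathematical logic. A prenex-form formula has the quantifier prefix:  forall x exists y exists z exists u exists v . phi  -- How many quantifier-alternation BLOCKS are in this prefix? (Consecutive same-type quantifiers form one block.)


Quantifier-type sequence: A E E E E  (A=forall, E=exists)
Group into maximal same-type runs:
  Ax1 | Ex4
Number of blocks = 2

2


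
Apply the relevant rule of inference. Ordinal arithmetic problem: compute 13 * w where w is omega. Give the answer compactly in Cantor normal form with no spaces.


Compute 13 * w.
Ordinal * is associative and left-distributive over +, but NOT commutative; for finite n>1, n*w = w but w*n stays w*n.
For finite n>0, n * w = sup{n*k : k<w} = w. So 13 * w = w.
Result = w

w


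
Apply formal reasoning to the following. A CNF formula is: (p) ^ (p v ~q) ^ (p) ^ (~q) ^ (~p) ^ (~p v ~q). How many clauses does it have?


A CNF formula is a conjunction of clauses.
Clauses are separated by ^.
Counting the conjuncts: 6 clauses.

6


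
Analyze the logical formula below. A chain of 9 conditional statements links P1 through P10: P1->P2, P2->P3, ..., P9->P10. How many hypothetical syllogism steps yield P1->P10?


With 9 implications in a chain connecting 10 propositions:
P1->P2, P2->P3, ..., P9->P10
Steps needed = (number of implications) - 1 = 9 - 1 = 8

8


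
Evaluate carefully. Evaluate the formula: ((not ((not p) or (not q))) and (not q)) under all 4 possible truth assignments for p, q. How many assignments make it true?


Check all 4 assignments:
p=0, q=0: 0
p=0, q=1: 0
p=1, q=0: 0
p=1, q=1: 0
Count of True = 0

0


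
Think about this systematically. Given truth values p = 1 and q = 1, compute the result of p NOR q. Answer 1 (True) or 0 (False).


p = 1, q = 1
Operation: p NOR q
Evaluate: 1 NOR 1 = 0

0


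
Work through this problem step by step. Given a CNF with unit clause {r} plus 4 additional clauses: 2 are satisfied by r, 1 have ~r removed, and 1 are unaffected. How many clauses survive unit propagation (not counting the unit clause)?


Satisfied (removed): 2
Shortened (remain): 1
Unchanged (remain): 1
Remaining = 1 + 1 = 2

2


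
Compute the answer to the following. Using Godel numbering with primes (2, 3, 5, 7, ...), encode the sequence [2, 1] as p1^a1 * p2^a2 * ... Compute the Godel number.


Encode each element as an exponent of the corresponding prime:
  2^2 = 4
  3^1 = 3
Product = 4 * 3 = 12

12


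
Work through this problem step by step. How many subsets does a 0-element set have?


The power set of a set with n elements has 2^n elements.
|P(S)| = 2^0 = 1

1


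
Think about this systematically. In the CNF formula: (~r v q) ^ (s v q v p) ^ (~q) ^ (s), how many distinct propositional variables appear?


Identify each variable that appears in the formula.
Variables found: p, q, r, s
Count = 4

4


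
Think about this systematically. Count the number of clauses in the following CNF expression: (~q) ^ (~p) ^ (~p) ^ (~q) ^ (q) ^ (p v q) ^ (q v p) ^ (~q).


A CNF formula is a conjunction of clauses.
Clauses are separated by ^.
Counting the conjuncts: 8 clauses.

8


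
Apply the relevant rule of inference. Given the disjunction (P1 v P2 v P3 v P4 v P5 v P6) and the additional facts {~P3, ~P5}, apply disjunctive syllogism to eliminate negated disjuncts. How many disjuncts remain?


Original disjuncts (6): P1, P2, P3, P4, P5, P6
Negated (eliminate): ~P3, ~P5
Remaining disjuncts: P1, P2, P4, P6
Count = 6 - 2 = 4

4


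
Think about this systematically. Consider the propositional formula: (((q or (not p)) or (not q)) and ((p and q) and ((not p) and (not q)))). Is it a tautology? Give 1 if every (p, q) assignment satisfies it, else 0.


Check all 4 assignments:
p=0, q=0: 0
p=0, q=1: 0
p=1, q=0: 0
p=1, q=1: 0
Satisfying count = 0/4.
Tautology iff count = 4: no.

0


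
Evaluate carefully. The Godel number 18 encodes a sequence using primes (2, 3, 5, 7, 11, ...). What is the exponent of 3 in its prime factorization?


Factorize 18 by dividing by 3 repeatedly.
Division steps: 3 divides 18 exactly 2 time(s).
Exponent of 3 = 2

2


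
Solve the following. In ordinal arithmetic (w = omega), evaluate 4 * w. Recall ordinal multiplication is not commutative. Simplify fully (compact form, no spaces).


Compute 4 * w.
Ordinal * is associative and left-distributive over +, but NOT commutative; for finite n>1, n*w = w but w*n stays w*n.
For finite n>0, n * w = sup{n*k : k<w} = w. So 4 * w = w.
Result = w

w


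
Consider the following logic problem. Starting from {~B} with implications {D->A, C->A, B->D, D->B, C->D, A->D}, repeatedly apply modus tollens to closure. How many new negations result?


Initial negated facts: {~B}
Apply modus tollens to closure:
  ~B and D->B  =>  ~D
  ~D and C->D  =>  ~C
  ~D and A->D  =>  ~A
Final negated: {~A, ~B, ~C, ~D}
New negations: {~A, ~C, ~D}
Count = 3

3


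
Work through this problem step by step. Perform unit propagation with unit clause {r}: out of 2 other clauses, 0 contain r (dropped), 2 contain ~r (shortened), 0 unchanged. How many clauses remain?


Satisfied (removed): 0
Shortened (remain): 2
Unchanged (remain): 0
Remaining = 2 + 0 = 2

2


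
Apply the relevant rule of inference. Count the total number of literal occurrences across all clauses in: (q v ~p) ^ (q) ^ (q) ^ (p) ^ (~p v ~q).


Counting literals in each clause:
Clause 1: 2 literal(s)
Clause 2: 1 literal(s)
Clause 3: 1 literal(s)
Clause 4: 1 literal(s)
Clause 5: 2 literal(s)
Total = 7

7


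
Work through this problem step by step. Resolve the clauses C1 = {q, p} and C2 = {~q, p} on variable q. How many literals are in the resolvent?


Remove q from C1 and ~q from C2.
C1 remainder: {p}
C2 remainder: {p}
Union (resolvent): {p}
Resolvent has 1 literal(s).

1


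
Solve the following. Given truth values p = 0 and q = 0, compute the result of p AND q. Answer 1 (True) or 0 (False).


p = 0, q = 0
Operation: p AND q
Evaluate: 0 AND 0 = 0

0


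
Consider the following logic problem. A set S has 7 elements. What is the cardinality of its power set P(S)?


The power set of a set with n elements has 2^n elements.
|P(S)| = 2^7 = 128

128


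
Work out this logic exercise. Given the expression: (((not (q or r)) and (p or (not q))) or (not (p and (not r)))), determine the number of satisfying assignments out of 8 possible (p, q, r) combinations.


Check all 8 assignments:
p=0, q=0, r=0: 1
p=0, q=0, r=1: 1
p=0, q=1, r=0: 1
p=0, q=1, r=1: 1
p=1, q=0, r=0: 1
p=1, q=0, r=1: 1
p=1, q=1, r=0: 0
p=1, q=1, r=1: 1
Count of True = 7

7


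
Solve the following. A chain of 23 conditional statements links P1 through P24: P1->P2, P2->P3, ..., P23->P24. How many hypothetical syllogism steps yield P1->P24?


With 23 implications in a chain connecting 24 propositions:
P1->P2, P2->P3, ..., P23->P24
Steps needed = (number of implications) - 1 = 23 - 1 = 22

22


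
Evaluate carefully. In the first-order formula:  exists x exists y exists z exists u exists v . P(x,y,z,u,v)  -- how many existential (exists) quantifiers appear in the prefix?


Quantifier prefix: exists x exists y exists z exists u exists v
Mark each quantifier type:
  E E E E E
Universal count = 0, Existential count = 5
Asked for existential (exists) quantifiers: 5

5


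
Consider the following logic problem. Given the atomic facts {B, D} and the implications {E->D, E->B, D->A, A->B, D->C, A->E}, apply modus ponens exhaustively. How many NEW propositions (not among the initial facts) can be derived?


Initial facts: {B, D}
Apply modus ponens to closure:
  D and D->A  =>  A
  D and D->C  =>  C
  A and A->E  =>  E
Final known: {A, B, C, D, E}
New propositions: {A, C, E}
Count = 3

3


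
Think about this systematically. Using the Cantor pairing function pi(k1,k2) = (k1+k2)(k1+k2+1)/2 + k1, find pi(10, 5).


k1 + k2 = 15
(k1+k2)(k1+k2+1)/2 = 15 * 16 / 2 = 120
pi = 120 + 10 = 130

130


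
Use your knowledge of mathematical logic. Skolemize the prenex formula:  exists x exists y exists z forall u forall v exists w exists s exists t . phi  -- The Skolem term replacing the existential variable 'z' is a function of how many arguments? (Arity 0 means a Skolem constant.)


Quantifier prefix: exists x exists y exists z forall u forall v exists w exists s exists t
'z' is existentially quantified at position 3.
No universal quantifiers precede it.
Skolem function arity = 0 (a Skolem constant)

0


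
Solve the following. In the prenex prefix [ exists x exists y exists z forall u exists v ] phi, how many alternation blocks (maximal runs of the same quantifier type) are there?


Quantifier-type sequence: E E E A E  (A=forall, E=exists)
Group into maximal same-type runs:
  Ex3 | Ax1 | Ex1
Number of blocks = 3

3


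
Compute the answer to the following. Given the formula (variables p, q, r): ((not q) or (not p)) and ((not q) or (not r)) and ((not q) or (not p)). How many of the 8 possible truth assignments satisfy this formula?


Evaluate all 8 assignments for p, q, r:
p=0, q=0, r=0: 1
p=0, q=0, r=1: 1
p=0, q=1, r=0: 1
p=0, q=1, r=1: 0
p=1, q=0, r=0: 1
p=1, q=0, r=1: 1
p=1, q=1, r=0: 0
p=1, q=1, r=1: 0
Satisfying count = 5

5


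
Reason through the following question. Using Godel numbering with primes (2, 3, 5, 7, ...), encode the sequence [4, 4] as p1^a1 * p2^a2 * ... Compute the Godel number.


Encode each element as an exponent of the corresponding prime:
  2^4 = 16
  3^4 = 81
Product = 16 * 81 = 1296

1296


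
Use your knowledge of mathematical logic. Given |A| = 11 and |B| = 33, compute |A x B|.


The Cartesian product A x B contains all ordered pairs (a, b).
|A x B| = |A| * |B| = 11 * 33 = 363

363


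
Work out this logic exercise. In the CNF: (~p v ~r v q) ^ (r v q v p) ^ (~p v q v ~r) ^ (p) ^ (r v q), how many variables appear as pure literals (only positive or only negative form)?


Check each variable for pure literal status:
p: mixed (not pure)
q: pure positive
r: mixed (not pure)
Pure literal count = 1

1


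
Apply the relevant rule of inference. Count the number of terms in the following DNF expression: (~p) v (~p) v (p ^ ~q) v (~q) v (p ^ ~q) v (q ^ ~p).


A DNF formula is a disjunction of terms (conjunctions).
Terms are separated by v.
Counting the disjuncts: 6 terms.

6


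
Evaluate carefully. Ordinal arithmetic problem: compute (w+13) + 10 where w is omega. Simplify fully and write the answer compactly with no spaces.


Compute (w+13) + 10.
Ordinal + is associative but NOT commutative; for finite n>0, n + w = w but w + n stays w+n.
By associativity: (w+13) + 10 = w + (13+10) = w+23.
Result = w+23

w+23


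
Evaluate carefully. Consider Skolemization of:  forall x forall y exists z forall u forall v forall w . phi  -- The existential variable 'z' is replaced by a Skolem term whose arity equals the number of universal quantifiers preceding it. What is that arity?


Quantifier prefix: forall x forall y exists z forall u forall v forall w
'z' is existentially quantified at position 3.
Universal variables preceding it: x, y
Skolem function arity = 2

2


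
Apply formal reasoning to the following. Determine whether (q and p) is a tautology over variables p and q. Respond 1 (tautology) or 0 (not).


Check all 4 assignments:
p=0, q=0: 0
p=0, q=1: 0
p=1, q=0: 0
p=1, q=1: 1
Satisfying count = 1/4.
Tautology iff count = 4: no.

0


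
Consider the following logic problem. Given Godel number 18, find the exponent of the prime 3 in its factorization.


Factorize 18 by dividing by 3 repeatedly.
Division steps: 3 divides 18 exactly 2 time(s).
Exponent of 3 = 2

2


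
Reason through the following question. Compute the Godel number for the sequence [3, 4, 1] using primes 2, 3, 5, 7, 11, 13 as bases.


Encode each element as an exponent of the corresponding prime:
  2^3 = 8
  3^4 = 81
  5^1 = 5
Product = 8 * 81 * 5 = 3240

3240


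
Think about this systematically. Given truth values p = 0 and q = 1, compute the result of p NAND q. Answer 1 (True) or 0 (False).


p = 0, q = 1
Operation: p NAND q
Evaluate: 0 NAND 1 = 1

1


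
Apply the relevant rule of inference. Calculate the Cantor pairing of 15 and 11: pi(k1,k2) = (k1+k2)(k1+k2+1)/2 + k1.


k1 + k2 = 26
(k1+k2)(k1+k2+1)/2 = 26 * 27 / 2 = 351
pi = 351 + 15 = 366

366


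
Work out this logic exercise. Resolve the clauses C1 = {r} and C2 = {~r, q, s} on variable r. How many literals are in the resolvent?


Remove r from C1 and ~r from C2.
C1 remainder: {}
C2 remainder: {q, s}
Union (resolvent): {q, s}
Resolvent has 2 literal(s).

2


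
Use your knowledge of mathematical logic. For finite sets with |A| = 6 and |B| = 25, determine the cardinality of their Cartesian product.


The Cartesian product A x B contains all ordered pairs (a, b).
|A x B| = |A| * |B| = 6 * 25 = 150

150


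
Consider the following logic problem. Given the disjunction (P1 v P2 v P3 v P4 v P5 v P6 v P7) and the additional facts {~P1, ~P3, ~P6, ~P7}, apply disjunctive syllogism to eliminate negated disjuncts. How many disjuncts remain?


Original disjuncts (7): P1, P2, P3, P4, P5, P6, P7
Negated (eliminate): ~P1, ~P3, ~P6, ~P7
Remaining disjuncts: P2, P4, P5
Count = 7 - 4 = 3

3


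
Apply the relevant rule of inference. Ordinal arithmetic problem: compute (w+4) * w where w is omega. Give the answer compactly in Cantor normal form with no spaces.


Compute (w+4) * w.
Ordinal * is associative and left-distributive over +, but NOT commutative; for finite n>1, n*w = w but w*n stays w*n.
(w+4) * w = sup{(w+4)*k : k<w} = sup{w*k+4} = w^2 (the +4 tail is absorbed in the limit).
Result = w^2

w^2


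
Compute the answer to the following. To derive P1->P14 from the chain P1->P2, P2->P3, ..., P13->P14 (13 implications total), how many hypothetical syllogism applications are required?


With 13 implications in a chain connecting 14 propositions:
P1->P2, P2->P3, ..., P13->P14
Steps needed = (number of implications) - 1 = 13 - 1 = 12

12


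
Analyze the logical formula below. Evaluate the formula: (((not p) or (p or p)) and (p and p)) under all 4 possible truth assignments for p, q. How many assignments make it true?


Check all 4 assignments:
p=0, q=0: 0
p=0, q=1: 0
p=1, q=0: 1
p=1, q=1: 1
Count of True = 2

2


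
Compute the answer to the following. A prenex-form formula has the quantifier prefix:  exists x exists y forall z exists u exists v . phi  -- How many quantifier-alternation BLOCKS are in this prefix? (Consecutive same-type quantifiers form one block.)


Quantifier-type sequence: E E A E E  (A=forall, E=exists)
Group into maximal same-type runs:
  Ex2 | Ax1 | Ex2
Number of blocks = 3

3


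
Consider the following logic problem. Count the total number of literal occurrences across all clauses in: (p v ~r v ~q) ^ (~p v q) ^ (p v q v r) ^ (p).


Counting literals in each clause:
Clause 1: 3 literal(s)
Clause 2: 2 literal(s)
Clause 3: 3 literal(s)
Clause 4: 1 literal(s)
Total = 9

9


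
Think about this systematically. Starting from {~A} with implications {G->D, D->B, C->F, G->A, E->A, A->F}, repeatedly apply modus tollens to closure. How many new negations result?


Initial negated facts: {~A}
Apply modus tollens to closure:
  ~A and G->A  =>  ~G
  ~A and E->A  =>  ~E
Final negated: {~A, ~E, ~G}
New negations: {~E, ~G}
Count = 2

2


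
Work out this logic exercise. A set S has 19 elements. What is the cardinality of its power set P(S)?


The power set of a set with n elements has 2^n elements.
|P(S)| = 2^19 = 524288

524288


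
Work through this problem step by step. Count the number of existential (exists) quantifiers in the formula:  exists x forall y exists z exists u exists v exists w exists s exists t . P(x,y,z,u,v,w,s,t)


Quantifier prefix: exists x forall y exists z exists u exists v exists w exists s exists t
Mark each quantifier type:
  E U E E E E E E
Universal count = 1, Existential count = 7
Asked for existential (exists) quantifiers: 7

7


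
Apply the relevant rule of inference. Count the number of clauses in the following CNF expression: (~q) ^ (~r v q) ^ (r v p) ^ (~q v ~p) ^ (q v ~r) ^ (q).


A CNF formula is a conjunction of clauses.
Clauses are separated by ^.
Counting the conjuncts: 6 clauses.

6


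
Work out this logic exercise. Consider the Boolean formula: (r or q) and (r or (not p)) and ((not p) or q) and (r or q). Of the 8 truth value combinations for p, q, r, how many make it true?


Evaluate all 8 assignments for p, q, r:
p=0, q=0, r=0: 0
p=0, q=0, r=1: 1
p=0, q=1, r=0: 1
p=0, q=1, r=1: 1
p=1, q=0, r=0: 0
p=1, q=0, r=1: 0
p=1, q=1, r=0: 0
p=1, q=1, r=1: 1
Satisfying count = 4

4


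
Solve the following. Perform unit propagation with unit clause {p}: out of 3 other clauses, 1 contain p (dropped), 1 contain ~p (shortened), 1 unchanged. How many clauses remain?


Satisfied (removed): 1
Shortened (remain): 1
Unchanged (remain): 1
Remaining = 1 + 1 = 2

2


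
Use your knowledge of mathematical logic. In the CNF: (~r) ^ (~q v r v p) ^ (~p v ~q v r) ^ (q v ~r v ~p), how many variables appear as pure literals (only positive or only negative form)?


Check each variable for pure literal status:
p: mixed (not pure)
q: mixed (not pure)
r: mixed (not pure)
Pure literal count = 0

0


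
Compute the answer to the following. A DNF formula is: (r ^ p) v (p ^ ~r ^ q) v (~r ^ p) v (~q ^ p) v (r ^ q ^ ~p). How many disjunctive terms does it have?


A DNF formula is a disjunction of terms (conjunctions).
Terms are separated by v.
Counting the disjuncts: 5 terms.

5


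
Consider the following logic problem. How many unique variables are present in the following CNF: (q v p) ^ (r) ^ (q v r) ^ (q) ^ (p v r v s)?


Identify each variable that appears in the formula.
Variables found: p, q, r, s
Count = 4

4


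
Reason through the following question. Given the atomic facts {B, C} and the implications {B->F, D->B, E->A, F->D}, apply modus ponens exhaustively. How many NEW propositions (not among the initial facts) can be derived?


Initial facts: {B, C}
Apply modus ponens to closure:
  B and B->F  =>  F
  F and F->D  =>  D
Final known: {B, C, D, F}
New propositions: {D, F}
Count = 2

2


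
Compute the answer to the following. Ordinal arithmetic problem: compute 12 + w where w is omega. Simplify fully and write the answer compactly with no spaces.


Compute 12 + w.
Ordinal + is associative but NOT commutative; for finite n>0, n + w = w but w + n stays w+n.
Any finite left addend is absorbed by w on the right: 12 + w = w.
Result = w

w


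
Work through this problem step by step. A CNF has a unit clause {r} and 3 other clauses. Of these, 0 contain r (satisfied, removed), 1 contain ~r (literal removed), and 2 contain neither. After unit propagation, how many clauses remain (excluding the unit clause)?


Satisfied (removed): 0
Shortened (remain): 1
Unchanged (remain): 2
Remaining = 1 + 2 = 3

3


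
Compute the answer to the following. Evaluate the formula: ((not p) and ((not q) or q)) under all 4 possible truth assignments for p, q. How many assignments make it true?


Check all 4 assignments:
p=0, q=0: 1
p=0, q=1: 1
p=1, q=0: 0
p=1, q=1: 0
Count of True = 2

2


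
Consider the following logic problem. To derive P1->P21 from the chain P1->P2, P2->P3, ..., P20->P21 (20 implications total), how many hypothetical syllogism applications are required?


With 20 implications in a chain connecting 21 propositions:
P1->P2, P2->P3, ..., P20->P21
Steps needed = (number of implications) - 1 = 20 - 1 = 19

19


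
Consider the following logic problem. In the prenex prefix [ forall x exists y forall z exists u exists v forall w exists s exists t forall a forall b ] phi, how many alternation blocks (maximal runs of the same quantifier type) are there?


Quantifier-type sequence: A E A E E A E E A A  (A=forall, E=exists)
Group into maximal same-type runs:
  Ax1 | Ex1 | Ax1 | Ex2 | Ax1 | Ex2 | Ax2
Number of blocks = 7

7


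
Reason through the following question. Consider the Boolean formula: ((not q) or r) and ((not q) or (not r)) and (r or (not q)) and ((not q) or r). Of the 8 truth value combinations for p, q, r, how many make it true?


Evaluate all 8 assignments for p, q, r:
p=0, q=0, r=0: 1
p=0, q=0, r=1: 1
p=0, q=1, r=0: 0
p=0, q=1, r=1: 0
p=1, q=0, r=0: 1
p=1, q=0, r=1: 1
p=1, q=1, r=0: 0
p=1, q=1, r=1: 0
Satisfying count = 4

4


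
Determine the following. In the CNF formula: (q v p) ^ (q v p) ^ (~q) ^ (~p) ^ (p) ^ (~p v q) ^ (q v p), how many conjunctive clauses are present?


A CNF formula is a conjunction of clauses.
Clauses are separated by ^.
Counting the conjuncts: 7 clauses.

7


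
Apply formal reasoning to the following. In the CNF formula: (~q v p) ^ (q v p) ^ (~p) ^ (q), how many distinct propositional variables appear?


Identify each variable that appears in the formula.
Variables found: p, q
Count = 2

2


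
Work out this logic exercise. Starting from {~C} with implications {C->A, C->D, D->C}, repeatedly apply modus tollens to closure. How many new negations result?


Initial negated facts: {~C}
Apply modus tollens to closure:
  ~C and D->C  =>  ~D
Final negated: {~C, ~D}
New negations: {~D}
Count = 1

1


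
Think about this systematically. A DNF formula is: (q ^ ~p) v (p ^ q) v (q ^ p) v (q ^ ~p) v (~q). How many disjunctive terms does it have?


A DNF formula is a disjunction of terms (conjunctions).
Terms are separated by v.
Counting the disjuncts: 5 terms.

5


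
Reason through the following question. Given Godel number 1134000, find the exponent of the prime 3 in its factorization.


Factorize 1134000 by dividing by 3 repeatedly.
Division steps: 3 divides 1134000 exactly 4 time(s).
Exponent of 3 = 4

4


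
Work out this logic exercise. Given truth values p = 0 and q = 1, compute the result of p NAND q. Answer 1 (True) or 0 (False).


p = 0, q = 1
Operation: p NAND q
Evaluate: 0 NAND 1 = 1

1


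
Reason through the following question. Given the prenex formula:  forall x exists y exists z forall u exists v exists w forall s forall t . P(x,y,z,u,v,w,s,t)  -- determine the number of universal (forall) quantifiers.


Quantifier prefix: forall x exists y exists z forall u exists v exists w forall s forall t
Mark each quantifier type:
  U E E U E E U U
Universal count = 4, Existential count = 4
Asked for universal (forall) quantifiers: 4

4


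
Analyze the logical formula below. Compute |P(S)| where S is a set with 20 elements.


The power set of a set with n elements has 2^n elements.
|P(S)| = 2^20 = 1048576

1048576


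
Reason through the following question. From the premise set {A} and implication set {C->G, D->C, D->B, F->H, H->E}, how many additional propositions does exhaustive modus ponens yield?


Initial facts: {A}
Apply modus ponens to closure:
  (no implication fires)
Final known: {A}
New propositions: {(none)}
Count = 0

0


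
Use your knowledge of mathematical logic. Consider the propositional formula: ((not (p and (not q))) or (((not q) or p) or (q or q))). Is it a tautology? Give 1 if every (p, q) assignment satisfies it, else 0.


Check all 4 assignments:
p=0, q=0: 1
p=0, q=1: 1
p=1, q=0: 1
p=1, q=1: 1
Satisfying count = 4/4.
Tautology iff count = 4: yes.

1


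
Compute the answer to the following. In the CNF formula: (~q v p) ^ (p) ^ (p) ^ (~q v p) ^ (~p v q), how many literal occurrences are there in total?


Counting literals in each clause:
Clause 1: 2 literal(s)
Clause 2: 1 literal(s)
Clause 3: 1 literal(s)
Clause 4: 2 literal(s)
Clause 5: 2 literal(s)
Total = 8

8


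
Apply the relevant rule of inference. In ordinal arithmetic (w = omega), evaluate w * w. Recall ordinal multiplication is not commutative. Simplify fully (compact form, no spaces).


Compute w * w.
Ordinal * is associative and left-distributive over +, but NOT commutative; for finite n>1, n*w = w but w*n stays w*n.
w * w = w^2 by definition.
Result = w^2

w^2


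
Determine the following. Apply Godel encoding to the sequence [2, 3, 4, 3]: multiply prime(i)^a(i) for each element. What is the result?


Encode each element as an exponent of the corresponding prime:
  2^2 = 4
  3^3 = 27
  5^4 = 625
  7^3 = 343
Product = 4 * 27 * 625 * 343 = 23152500

23152500


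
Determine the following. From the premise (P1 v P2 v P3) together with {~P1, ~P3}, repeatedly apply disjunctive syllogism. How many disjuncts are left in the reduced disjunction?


Original disjuncts (3): P1, P2, P3
Negated (eliminate): ~P1, ~P3
Remaining disjuncts: P2
Count = 3 - 2 = 1

1


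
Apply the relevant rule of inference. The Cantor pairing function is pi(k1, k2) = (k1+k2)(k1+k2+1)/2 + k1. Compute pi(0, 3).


k1 + k2 = 3
(k1+k2)(k1+k2+1)/2 = 3 * 4 / 2 = 6
pi = 6 + 0 = 6

6


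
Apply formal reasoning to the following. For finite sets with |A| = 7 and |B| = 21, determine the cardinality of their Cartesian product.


The Cartesian product A x B contains all ordered pairs (a, b).
|A x B| = |A| * |B| = 7 * 21 = 147

147


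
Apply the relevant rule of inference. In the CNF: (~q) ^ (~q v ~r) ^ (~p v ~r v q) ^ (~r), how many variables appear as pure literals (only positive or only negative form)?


Check each variable for pure literal status:
p: pure negative
q: mixed (not pure)
r: pure negative
Pure literal count = 2

2


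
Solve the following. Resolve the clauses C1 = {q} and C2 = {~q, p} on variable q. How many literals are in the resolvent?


Remove q from C1 and ~q from C2.
C1 remainder: {}
C2 remainder: {p}
Union (resolvent): {p}
Resolvent has 1 literal(s).

1


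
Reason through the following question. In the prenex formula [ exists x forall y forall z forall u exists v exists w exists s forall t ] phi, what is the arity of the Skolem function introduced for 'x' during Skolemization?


Quantifier prefix: exists x forall y forall z forall u exists v exists w exists s forall t
'x' is existentially quantified at position 1.
No universal quantifiers precede it.
Skolem function arity = 0 (a Skolem constant)

0


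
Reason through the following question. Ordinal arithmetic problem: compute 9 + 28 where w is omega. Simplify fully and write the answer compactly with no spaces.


Compute 9 + 28.
Ordinal + is associative but NOT commutative; for finite n>0, n + w = w but w + n stays w+n.
Both operands finite; ordinal + agrees with natural +: 9 + 28 = 37.
Result = 37

37


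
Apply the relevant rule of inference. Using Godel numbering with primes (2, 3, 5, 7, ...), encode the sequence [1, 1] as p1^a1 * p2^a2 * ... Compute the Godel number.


Encode each element as an exponent of the corresponding prime:
  2^1 = 2
  3^1 = 3
Product = 2 * 3 = 6

6


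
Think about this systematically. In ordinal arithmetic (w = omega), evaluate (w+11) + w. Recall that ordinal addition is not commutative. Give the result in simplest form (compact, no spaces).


Compute (w+11) + w.
Ordinal + is associative but NOT commutative; for finite n>0, n + w = w but w + n stays w+n.
(w+11) + w = w + (11+w) = w + w = w*2 (the finite tail 11 is absorbed by the right w).
Result = w*2

w*2


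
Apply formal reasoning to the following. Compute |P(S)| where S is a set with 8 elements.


The power set of a set with n elements has 2^n elements.
|P(S)| = 2^8 = 256

256


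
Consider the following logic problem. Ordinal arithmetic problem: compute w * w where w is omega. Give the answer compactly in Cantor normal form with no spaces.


Compute w * w.
Ordinal * is associative and left-distributive over +, but NOT commutative; for finite n>1, n*w = w but w*n stays w*n.
w * w = w^2 by definition.
Result = w^2

w^2


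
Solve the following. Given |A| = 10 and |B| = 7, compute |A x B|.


The Cartesian product A x B contains all ordered pairs (a, b).
|A x B| = |A| * |B| = 10 * 7 = 70

70


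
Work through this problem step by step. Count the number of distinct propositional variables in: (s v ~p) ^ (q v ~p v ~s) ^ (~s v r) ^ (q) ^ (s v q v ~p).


Identify each variable that appears in the formula.
Variables found: p, q, r, s
Count = 4

4


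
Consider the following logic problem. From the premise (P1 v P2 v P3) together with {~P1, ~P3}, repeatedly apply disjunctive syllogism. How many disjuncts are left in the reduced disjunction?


Original disjuncts (3): P1, P2, P3
Negated (eliminate): ~P1, ~P3
Remaining disjuncts: P2
Count = 3 - 2 = 1

1


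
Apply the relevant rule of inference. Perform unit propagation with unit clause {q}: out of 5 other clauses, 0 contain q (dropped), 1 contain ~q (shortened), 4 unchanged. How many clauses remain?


Satisfied (removed): 0
Shortened (remain): 1
Unchanged (remain): 4
Remaining = 1 + 4 = 5

5


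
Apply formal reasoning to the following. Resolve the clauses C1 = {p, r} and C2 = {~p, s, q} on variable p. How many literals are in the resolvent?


Remove p from C1 and ~p from C2.
C1 remainder: {r}
C2 remainder: {s, q}
Union (resolvent): {q, r, s}
Resolvent has 3 literal(s).

3


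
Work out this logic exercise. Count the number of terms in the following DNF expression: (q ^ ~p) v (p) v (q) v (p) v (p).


A DNF formula is a disjunction of terms (conjunctions).
Terms are separated by v.
Counting the disjuncts: 5 terms.

5


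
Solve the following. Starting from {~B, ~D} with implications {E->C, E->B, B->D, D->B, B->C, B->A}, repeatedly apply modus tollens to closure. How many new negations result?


Initial negated facts: {~B, ~D}
Apply modus tollens to closure:
  ~B and E->B  =>  ~E
Final negated: {~B, ~D, ~E}
New negations: {~E}
Count = 1

1


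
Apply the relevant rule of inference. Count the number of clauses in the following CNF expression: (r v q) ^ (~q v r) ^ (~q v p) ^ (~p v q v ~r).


A CNF formula is a conjunction of clauses.
Clauses are separated by ^.
Counting the conjuncts: 4 clauses.

4


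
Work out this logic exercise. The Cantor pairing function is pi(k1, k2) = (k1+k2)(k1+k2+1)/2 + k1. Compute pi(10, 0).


k1 + k2 = 10
(k1+k2)(k1+k2+1)/2 = 10 * 11 / 2 = 55
pi = 55 + 10 = 65

65


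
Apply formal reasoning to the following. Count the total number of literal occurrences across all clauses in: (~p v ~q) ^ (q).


Counting literals in each clause:
Clause 1: 2 literal(s)
Clause 2: 1 literal(s)
Total = 3

3


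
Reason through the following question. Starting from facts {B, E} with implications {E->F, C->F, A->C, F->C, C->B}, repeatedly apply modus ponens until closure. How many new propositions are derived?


Initial facts: {B, E}
Apply modus ponens to closure:
  E and E->F  =>  F
  F and F->C  =>  C
Final known: {B, C, E, F}
New propositions: {C, F}
Count = 2

2


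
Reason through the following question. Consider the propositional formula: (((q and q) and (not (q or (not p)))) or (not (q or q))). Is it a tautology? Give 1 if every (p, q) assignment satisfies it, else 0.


Check all 4 assignments:
p=0, q=0: 1
p=0, q=1: 0
p=1, q=0: 1
p=1, q=1: 0
Satisfying count = 2/4.
Tautology iff count = 4: no.

0


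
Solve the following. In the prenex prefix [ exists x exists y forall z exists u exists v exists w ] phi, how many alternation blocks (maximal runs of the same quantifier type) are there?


Quantifier-type sequence: E E A E E E  (A=forall, E=exists)
Group into maximal same-type runs:
  Ex2 | Ax1 | Ex3
Number of blocks = 3

3


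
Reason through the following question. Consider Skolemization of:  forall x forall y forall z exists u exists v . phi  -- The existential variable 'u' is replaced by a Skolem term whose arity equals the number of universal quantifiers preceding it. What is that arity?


Quantifier prefix: forall x forall y forall z exists u exists v
'u' is existentially quantified at position 4.
Universal variables preceding it: x, y, z
Skolem function arity = 3

3


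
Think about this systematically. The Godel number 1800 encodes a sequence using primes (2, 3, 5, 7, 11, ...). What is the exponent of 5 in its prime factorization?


Factorize 1800 by dividing by 5 repeatedly.
Division steps: 5 divides 1800 exactly 2 time(s).
Exponent of 5 = 2

2


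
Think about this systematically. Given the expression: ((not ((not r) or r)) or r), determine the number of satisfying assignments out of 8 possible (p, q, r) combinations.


Check all 8 assignments:
p=0, q=0, r=0: 0
p=0, q=0, r=1: 1
p=0, q=1, r=0: 0
p=0, q=1, r=1: 1
p=1, q=0, r=0: 0
p=1, q=0, r=1: 1
p=1, q=1, r=0: 0
p=1, q=1, r=1: 1
Count of True = 4

4


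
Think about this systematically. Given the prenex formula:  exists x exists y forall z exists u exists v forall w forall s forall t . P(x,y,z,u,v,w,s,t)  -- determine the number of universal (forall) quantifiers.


Quantifier prefix: exists x exists y forall z exists u exists v forall w forall s forall t
Mark each quantifier type:
  E E U E E U U U
Universal count = 4, Existential count = 4
Asked for universal (forall) quantifiers: 4

4


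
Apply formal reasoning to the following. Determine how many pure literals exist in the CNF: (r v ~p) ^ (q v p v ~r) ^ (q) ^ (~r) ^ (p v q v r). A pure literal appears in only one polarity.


Check each variable for pure literal status:
p: mixed (not pure)
q: pure positive
r: mixed (not pure)
Pure literal count = 1

1


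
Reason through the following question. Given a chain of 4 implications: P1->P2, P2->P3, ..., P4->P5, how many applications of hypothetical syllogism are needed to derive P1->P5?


With 4 implications in a chain connecting 5 propositions:
P1->P2, P2->P3, ..., P4->P5
Steps needed = (number of implications) - 1 = 4 - 1 = 3

3
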